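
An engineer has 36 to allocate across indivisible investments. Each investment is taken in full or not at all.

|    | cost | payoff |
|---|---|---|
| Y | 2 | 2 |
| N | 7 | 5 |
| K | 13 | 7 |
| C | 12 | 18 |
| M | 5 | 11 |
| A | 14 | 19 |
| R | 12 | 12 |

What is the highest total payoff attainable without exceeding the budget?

50

Allowing fractional choices, the relaxed optimum would be about 53.0, but investments are indivisible.
N + C + M + R: cost 7 + 12 + 5 + 12 = 36 ≤ 36, payoff 5 + 18 + 11 + 12 = 46.
Y + C + M + A: cost 2 + 12 + 5 + 14 = 33 ≤ 36, payoff 2 + 18 + 11 + 19 = 50.
C + M + A: cost 12 + 5 + 14 = 31 ≤ 36, payoff 18 + 11 + 19 = 48.
Best is Y, C, M, and A with total payoff 50.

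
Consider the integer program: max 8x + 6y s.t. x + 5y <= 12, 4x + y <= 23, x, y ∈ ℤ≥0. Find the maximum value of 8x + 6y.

46

Relaxing integrality, the LP optimum is 51.26 at (x,y) = (5.42, 1.32), which is not an integer point.
(x,y)=(5,1): 1·5+5·1=10≤12, 4·5+1·1=21≤23, objective 46.
(x,y)=(5,0): 1·5+5·0=5≤12, 4·5+1·0=20≤23, objective 40.
(x,y)=(4,1): 1·4+5·1=9≤12, 4·4+1·1=17≤23, objective 38.
No feasible integer point exceeds 46.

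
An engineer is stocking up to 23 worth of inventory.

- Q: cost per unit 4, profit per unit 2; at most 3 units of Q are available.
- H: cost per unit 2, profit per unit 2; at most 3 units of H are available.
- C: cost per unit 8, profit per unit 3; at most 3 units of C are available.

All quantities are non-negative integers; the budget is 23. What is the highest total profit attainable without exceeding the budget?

13

Take 2×Q, 3×H, and 1×C: cost 22 ≤ 23, profit 2·2 + 3·2 + 1·3 = 13.
H has the best ratio (2/2) and is taken to its limit of 3; remaining capacity is filled optimally with the others.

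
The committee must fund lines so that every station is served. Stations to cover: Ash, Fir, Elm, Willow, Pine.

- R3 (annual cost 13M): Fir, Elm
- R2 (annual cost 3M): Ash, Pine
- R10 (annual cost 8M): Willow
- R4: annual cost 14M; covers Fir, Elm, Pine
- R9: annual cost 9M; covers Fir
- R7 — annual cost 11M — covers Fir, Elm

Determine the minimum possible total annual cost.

This is an integer covering problem.
Choose R2, R10, and R7: together they cover Ash, Fir, Elm, Willow, Pine — every station.
Total annual cost: 3 + 8 + 11 = 22.
No cover costs less than 22.

22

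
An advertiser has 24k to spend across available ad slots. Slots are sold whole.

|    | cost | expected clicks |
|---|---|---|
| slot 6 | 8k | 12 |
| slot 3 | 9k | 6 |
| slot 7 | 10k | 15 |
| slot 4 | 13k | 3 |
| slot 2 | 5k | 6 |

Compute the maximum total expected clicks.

33

This is an integer program with binary decision variables.
Allowing fractional choices, the relaxed optimum would be about 33.7, but ad slots are indivisible.
slot 6 + slot 7 + slot 2: cost 8 + 10 + 5 = 23 ≤ 24, expected clicks 12 + 15 + 6 = 33.
slot 3 + slot 7 + slot 2: cost 9 + 10 + 5 = 24 ≤ 24, expected clicks 6 + 15 + 6 = 27.
slot 6 + slot 7: cost 8 + 10 = 18 ≤ 24, expected clicks 12 + 15 = 27.
Best is slot 6, slot 7, and slot 2 with total expected clicks 33.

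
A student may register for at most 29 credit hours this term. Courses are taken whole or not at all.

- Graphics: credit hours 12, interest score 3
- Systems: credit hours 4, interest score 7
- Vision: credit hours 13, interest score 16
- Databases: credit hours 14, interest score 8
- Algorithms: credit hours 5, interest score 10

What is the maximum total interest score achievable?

Allowing fractional choices, the relaxed optimum would be about 37.0, but courses are indivisible.
Systems + Vision + Algorithms: credit hours 4 + 13 + 5 = 22 ≤ 29, interest score 7 + 16 + 10 = 33.
Vision + Algorithms: credit hours 13 + 5 = 18 ≤ 29, interest score 16 + 10 = 26.
Graphics + Systems + Vision: credit hours 12 + 4 + 13 = 29 ≤ 29, interest score 3 + 7 + 16 = 26.
Best is Systems, Vision, and Algorithms with total interest score 33.

33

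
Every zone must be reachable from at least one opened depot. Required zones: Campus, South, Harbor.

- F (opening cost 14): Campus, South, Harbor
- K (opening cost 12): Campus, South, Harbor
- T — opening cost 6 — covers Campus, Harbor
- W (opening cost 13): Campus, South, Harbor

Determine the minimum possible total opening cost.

12

K alone covers Campus, South, Harbor — every zone.
Total opening cost: 12.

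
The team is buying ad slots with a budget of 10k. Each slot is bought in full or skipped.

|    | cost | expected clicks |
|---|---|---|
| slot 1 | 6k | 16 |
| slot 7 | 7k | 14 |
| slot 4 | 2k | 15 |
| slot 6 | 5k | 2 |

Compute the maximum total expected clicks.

slot 4 + slot 6: cost 2 + 5 = 7 ≤ 10, expected clicks 15 + 2 = 17.
slot 7 + slot 4: cost 7 + 2 = 9 ≤ 10, expected clicks 14 + 15 = 29.
slot 1 + slot 4: cost 6 + 2 = 8 ≤ 10, expected clicks 16 + 15 = 31.
Best is slot 1 and slot 4 with total expected clicks 31.

31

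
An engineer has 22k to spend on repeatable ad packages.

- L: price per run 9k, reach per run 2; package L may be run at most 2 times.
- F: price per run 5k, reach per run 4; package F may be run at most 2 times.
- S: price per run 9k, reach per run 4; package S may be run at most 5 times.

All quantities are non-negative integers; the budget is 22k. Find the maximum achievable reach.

1×L and 2×F: price 19 ≤ 22, reach 1·2 + 2·4 = 10.
2×F and 1×S: price 19 ≤ 22, reach 2·4 + 1·4 = 12.
Best is 12.

12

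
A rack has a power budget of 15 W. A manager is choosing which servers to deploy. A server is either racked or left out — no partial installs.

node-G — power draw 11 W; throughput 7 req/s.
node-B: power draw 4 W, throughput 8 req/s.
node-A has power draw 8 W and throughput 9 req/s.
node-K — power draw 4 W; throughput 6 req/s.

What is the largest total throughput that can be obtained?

node-A + node-K: power draw 8 + 4 = 12 ≤ 15, throughput 9 + 6 = 15.
node-G + node-B: power draw 11 + 4 = 15 ≤ 15, throughput 7 + 8 = 15.
node-B + node-A: power draw 4 + 8 = 12 ≤ 15, throughput 8 + 9 = 17.
Best is node-B and node-A with total throughput 17.

17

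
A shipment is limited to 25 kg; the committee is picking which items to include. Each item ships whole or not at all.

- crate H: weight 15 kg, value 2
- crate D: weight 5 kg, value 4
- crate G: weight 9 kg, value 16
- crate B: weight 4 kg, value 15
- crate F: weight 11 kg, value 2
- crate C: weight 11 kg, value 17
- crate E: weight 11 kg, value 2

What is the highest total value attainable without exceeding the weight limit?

Allowing fractional choices, the relaxed optimum would be about 48.8, but items are indivisible.
crate G + crate B + crate C: weight 9 + 4 + 11 = 24 ≤ 25, value 16 + 15 + 17 = 48.
crate D + crate B + crate C: weight 5 + 4 + 11 = 20 ≤ 25, value 4 + 15 + 17 = 36.
crate D + crate G + crate C: weight 5 + 9 + 11 = 25 ≤ 25, value 4 + 16 + 17 = 37.
Best is crate G, crate B, and crate C with total value 48.

48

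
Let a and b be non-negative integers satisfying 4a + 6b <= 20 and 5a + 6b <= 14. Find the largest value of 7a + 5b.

(a,b)=(2,0) is feasible, giving 14.
(a,b)=(1,1) is feasible, giving 12.
Maximum is 14 at (a,b)=(2,0).

14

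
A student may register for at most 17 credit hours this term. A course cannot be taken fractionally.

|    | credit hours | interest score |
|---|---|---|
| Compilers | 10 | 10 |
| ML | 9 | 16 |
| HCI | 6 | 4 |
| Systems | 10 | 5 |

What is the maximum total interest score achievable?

20

Take ML and HCI: credit hours 9 + 6 = 15 ≤ 17, interest score 16 + 4 = 20.
No other feasible combination does better.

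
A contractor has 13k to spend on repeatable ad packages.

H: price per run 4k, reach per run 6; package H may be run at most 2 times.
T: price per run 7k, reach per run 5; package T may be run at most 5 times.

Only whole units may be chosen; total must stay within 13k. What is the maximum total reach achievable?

12

2×H: price 8 ≤ 13, reach 2·6 = 12.
1×H and 1×T: price 11 ≤ 13, reach 1·6 + 1·5 = 11.
Best is 12.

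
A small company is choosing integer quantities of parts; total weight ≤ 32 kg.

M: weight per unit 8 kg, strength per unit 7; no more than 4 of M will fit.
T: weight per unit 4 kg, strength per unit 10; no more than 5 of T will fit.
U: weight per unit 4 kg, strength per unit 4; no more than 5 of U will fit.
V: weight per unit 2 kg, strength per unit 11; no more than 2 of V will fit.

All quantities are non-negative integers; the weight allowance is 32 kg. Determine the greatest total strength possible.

Take 5×T, 2×U, and 2×V: weight 32 ≤ 32, strength 5·10 + 2·4 + 2·11 = 80.
V has the best ratio (11/2) and is taken to its limit of 2; remaining capacity is filled optimally with the others.

80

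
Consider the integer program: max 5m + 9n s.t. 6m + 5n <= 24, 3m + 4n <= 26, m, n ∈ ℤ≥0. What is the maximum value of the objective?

The continuous relaxation peaks at (0, 4.8) with value 43.20; rounding to a feasible lattice point costs some objective.
(m,n)=(0,4): 6·0+5·4=20≤24, 3·0+4·4=16≤26, objective 36.
(m,n)=(1,3): 6·1+5·3=21≤24, 3·1+4·3=15≤26, objective 32.
(m,n)=(0,3): 6·0+5·3=15≤24, 3·0+4·3=12≤26, objective 27.
Maximum is 36 at (m,n)=(0,4).

36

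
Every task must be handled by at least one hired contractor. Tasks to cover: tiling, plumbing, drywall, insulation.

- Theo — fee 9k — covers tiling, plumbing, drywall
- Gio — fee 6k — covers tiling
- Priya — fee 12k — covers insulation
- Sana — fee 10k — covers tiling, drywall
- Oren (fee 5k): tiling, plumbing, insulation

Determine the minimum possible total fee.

14

This is an integer covering problem.
Choose Theo and Oren: together they cover tiling, plumbing, drywall, insulation — every task.
Total fee: 9 + 5 = 14.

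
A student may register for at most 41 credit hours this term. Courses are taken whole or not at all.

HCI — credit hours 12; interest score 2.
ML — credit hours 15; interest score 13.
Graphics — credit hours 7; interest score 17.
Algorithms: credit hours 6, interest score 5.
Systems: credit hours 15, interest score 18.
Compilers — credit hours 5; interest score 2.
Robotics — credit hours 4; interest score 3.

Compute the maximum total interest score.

Take ML, Graphics, Systems, and Robotics: credit hours 15 + 7 + 15 + 4 = 41 ≤ 41, interest score 13 + 17 + 18 + 3 = 51.
No other feasible combination does better.

51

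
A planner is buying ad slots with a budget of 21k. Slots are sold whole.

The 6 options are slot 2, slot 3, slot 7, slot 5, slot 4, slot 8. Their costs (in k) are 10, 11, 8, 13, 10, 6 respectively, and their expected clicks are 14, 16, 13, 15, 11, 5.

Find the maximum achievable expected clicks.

30

Allowing fractional choices, the relaxed optimum would be about 31.8, but ad slots are indivisible.
slot 2 + slot 3: cost 10 + 11 = 21 ≤ 21, expected clicks 14 + 16 = 30.
slot 3 + slot 7: cost 11 + 8 = 19 ≤ 21, expected clicks 16 + 13 = 29.
slot 7 + slot 5: cost 8 + 13 = 21 ≤ 21, expected clicks 13 + 15 = 28.
Best is slot 2 and slot 3 with total expected clicks 30.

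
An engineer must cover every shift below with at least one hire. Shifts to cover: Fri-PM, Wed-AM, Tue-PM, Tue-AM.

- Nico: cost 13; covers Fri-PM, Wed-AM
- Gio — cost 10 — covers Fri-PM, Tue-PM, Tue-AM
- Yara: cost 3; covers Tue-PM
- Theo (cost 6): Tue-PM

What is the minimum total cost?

The greedy cost-per-new-shift heuristic would pick Yara, Gio, and Nico for 26, but a cheaper cover exists.
Choose Nico and Gio: together they cover Fri-PM, Wed-AM, Tue-PM, Tue-AM — every shift.
Total cost: 13 + 10 = 23.
No cover costs less than 23.

23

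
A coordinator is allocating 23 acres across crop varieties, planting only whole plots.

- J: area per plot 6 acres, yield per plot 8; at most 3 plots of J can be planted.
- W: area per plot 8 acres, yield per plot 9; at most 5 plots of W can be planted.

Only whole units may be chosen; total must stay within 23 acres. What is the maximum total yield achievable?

J has the best ratio (8/6); taking only J gives at most 3×8 = 24 (stopped by the area limit).
Mixing does better — 1×J and 2×W: area 22 ≤ 23, yield 1·8 + 2·9 = 26.

26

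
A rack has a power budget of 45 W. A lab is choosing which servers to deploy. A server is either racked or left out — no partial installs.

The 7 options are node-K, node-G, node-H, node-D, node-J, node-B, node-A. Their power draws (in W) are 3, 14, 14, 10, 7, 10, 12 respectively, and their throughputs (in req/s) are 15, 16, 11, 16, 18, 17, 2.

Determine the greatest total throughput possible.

82

Allowing fractional choices, the relaxed optimum would be about 82.8, but servers are indivisible.
node-K + node-G + node-D + node-J + node-B: power draw 3 + 14 + 10 + 7 + 10 = 44 ≤ 45, throughput 15 + 16 + 16 + 18 + 17 = 82.
node-K + node-H + node-D + node-J + node-B: power draw 3 + 14 + 10 + 7 + 10 = 44 ≤ 45, throughput 15 + 11 + 16 + 18 + 17 = 77.
Best is node-K, node-G, node-D, node-J, and node-B with total throughput 82.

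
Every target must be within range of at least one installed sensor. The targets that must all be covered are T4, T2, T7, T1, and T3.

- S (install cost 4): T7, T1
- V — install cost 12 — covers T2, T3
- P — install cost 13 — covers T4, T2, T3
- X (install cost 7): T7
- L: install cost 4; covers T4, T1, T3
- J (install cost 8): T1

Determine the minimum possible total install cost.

17

This is a weighted set-cover instance.
The greedy cost-per-new-target heuristic would pick L, S, and V for 20, but a cheaper cover exists.
Choose S and P: together they cover T4, T2, T7, T1, T3 — every target.
Total install cost: 4 + 13 = 17.
No cover costs less than 17.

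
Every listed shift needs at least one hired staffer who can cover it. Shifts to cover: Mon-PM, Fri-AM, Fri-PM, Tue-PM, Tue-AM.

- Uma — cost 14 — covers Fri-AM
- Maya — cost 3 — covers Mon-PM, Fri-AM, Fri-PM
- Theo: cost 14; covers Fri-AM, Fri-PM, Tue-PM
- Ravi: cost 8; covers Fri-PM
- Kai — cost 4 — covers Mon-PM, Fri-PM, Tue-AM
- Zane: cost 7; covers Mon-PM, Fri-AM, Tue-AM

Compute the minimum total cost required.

18

Choose Theo and Kai: together they cover Mon-PM, Fri-AM, Fri-PM, Tue-PM, Tue-AM — every shift.
Total cost: 14 + 4 = 18.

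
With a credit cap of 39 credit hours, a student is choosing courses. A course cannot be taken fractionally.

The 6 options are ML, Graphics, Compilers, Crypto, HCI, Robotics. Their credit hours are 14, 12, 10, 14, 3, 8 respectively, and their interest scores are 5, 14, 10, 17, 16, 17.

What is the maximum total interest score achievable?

Allowing fractional choices, the relaxed optimum would be about 66.0, but courses are indivisible.
Graphics + Compilers + HCI + Robotics: credit hours 12 + 10 + 3 + 8 = 33 ≤ 39, interest score 14 + 10 + 16 + 17 = 57.
Graphics + Crypto + HCI + Robotics: credit hours 12 + 14 + 3 + 8 = 37 ≤ 39, interest score 14 + 17 + 16 + 17 = 64.
Compilers + Crypto + HCI + Robotics: credit hours 10 + 14 + 3 + 8 = 35 ≤ 39, interest score 10 + 17 + 16 + 17 = 60.
Best is Graphics, Crypto, HCI, and Robotics with total interest score 64.

64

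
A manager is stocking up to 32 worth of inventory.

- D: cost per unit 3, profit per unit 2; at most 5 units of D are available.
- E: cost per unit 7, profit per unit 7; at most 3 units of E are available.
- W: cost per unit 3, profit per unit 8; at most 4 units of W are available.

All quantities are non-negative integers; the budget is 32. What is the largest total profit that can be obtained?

50

W has the best ratio (8/3); taking only W gives at most 4×8 = 32 (stopped by the supply cap of 4).
Mixing does better — 2×D, 2×E, and 4×W: cost 32 ≤ 32, profit 2·2 + 2·7 + 4·8 = 50.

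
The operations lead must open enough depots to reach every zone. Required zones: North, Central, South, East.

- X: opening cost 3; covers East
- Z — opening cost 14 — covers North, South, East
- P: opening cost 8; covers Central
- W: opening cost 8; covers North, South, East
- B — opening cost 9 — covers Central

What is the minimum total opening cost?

This is an integer covering problem.
Choose P and W: together they cover North, Central, South, East — every zone.
Total opening cost: 8 + 8 = 16.
No cover costs less than 16.

16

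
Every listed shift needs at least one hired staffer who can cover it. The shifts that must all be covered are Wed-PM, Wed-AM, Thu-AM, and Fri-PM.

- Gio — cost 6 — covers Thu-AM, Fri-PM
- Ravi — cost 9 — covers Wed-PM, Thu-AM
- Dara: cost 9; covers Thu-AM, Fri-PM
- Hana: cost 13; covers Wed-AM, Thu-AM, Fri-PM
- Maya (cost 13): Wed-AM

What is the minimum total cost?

22

Choose Ravi and Hana: together they cover Wed-PM, Wed-AM, Thu-AM, Fri-PM — every shift.
Total cost: 9 + 13 = 22.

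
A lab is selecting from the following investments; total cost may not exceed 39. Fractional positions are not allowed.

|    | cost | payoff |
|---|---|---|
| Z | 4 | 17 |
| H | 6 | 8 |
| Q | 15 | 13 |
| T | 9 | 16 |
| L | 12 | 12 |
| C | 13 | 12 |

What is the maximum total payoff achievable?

57

This is an integer program with binary decision variables.
Allowing fractional choices, the relaxed optimum would be about 60.4, but investments are indivisible.
Z + H + Q + T: cost 4 + 6 + 15 + 9 = 34 ≤ 39, payoff 17 + 8 + 13 + 16 = 54.
Z + H + T + L: cost 4 + 6 + 9 + 12 = 31 ≤ 39, payoff 17 + 8 + 16 + 12 = 53.
Z + T + L + C: cost 4 + 9 + 12 + 13 = 38 ≤ 39, payoff 17 + 16 + 12 + 12 = 57.
Best is Z, T, L, and C with total payoff 57.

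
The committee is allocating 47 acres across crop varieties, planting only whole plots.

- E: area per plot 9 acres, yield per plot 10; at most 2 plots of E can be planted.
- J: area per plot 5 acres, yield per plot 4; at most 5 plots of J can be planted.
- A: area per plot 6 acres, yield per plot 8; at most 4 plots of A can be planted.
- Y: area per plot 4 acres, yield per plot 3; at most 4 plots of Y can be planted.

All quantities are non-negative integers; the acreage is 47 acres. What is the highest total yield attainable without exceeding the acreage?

A has the best ratio (8/6); taking only A gives at most 4×8 = 32 (stopped by the supply cap of 4).
Mixing does better — 2×E, 1×J, and 4×A: area 47 ≤ 47, yield 2·10 + 1·4 + 4·8 = 56.

56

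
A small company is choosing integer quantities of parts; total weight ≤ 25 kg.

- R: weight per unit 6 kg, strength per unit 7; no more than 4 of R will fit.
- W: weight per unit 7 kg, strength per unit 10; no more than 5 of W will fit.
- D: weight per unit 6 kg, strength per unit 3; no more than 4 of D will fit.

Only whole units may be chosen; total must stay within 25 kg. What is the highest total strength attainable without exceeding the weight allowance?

Take 3×R and 1×W: weight 25 ≤ 25, strength 3·7 + 1·10 = 31.
No other integer combination yields more.

31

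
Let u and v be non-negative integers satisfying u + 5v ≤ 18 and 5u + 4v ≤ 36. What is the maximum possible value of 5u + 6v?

Relaxing integrality, the LP optimum is 41.14 at (u,v) = (5.14, 2.57), which is not an integer point.
(u,v)=(5,2): 1·5+5·2=15≤18, 5·5+4·2=33≤36, objective 37.
(u,v)=(6,1): 1·6+5·1=11≤18, 5·6+4·1=34≤36, objective 36.
(u,v)=(4,2): 1·4+5·2=14≤18, 5·4+4·2=28≤36, objective 32.
(u,v)=(5,1): 1·5+5·1=10≤18, 5·5+4·1=29≤36, objective 31.
No feasible integer point exceeds 37.

37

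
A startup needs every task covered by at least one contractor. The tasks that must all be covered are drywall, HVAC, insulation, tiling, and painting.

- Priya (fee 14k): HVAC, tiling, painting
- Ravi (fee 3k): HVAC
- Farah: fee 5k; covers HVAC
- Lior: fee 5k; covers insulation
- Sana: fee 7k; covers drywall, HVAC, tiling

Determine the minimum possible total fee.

26

This is an integer covering problem.
Choose Priya, Lior, and Sana: together they cover drywall, HVAC, insulation, tiling, painting — every task.
Total fee: 14 + 5 + 7 = 26.
No cover costs less than 26.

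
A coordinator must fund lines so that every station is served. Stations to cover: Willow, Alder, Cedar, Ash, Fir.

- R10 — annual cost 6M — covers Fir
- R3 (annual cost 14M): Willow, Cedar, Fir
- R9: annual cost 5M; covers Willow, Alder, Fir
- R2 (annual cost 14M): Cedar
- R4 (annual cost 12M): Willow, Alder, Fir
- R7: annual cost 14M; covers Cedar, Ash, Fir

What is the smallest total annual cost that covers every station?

Choose R9 and R7: together they cover Willow, Alder, Cedar, Ash, Fir — every station.
Total annual cost: 5 + 14 = 19.
No cover costs less than 19.

19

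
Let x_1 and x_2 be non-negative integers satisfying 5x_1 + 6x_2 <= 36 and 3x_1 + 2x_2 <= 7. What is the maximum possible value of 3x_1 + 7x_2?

Relaxing integrality, the LP optimum is 24.50 at (x_1,x_2) = (0, 3.5), which is not an integer point.
(x_1,x_2)=(0,3): 5·0+6·3=18≤36, 3·0+2·3=6≤7, objective 21.
(x_1,x_2)=(1,2): 5·1+6·2=17≤36, 3·1+2·2=7≤7, objective 17.
(x_1,x_2)=(0,2): 5·0+6·2=12≤36, 3·0+2·2=4≤7, objective 14.
No feasible integer point exceeds 21.

21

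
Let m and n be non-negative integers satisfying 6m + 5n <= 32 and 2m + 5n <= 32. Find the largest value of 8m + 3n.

The continuous relaxation peaks at (5.33, 0) with value 42.67; rounding to a feasible lattice point costs some objective.
(m,n)=(5,0) is feasible, giving 40.
(m,n)=(4,1) is feasible, giving 35.
(m,n)=(4,0) is feasible, giving 32.
No feasible integer point exceeds 40.

40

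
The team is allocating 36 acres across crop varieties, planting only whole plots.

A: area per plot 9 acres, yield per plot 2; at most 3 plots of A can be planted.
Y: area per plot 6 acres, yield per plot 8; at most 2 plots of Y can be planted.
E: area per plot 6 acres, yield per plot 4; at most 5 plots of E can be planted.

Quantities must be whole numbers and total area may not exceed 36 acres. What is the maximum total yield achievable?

32

Take 2×Y and 4×E: area 36 ≤ 36, yield 2·8 + 4·4 = 32.
Y has the best ratio (8/6) and is taken to its limit of 2; remaining capacity is filled optimally with the others.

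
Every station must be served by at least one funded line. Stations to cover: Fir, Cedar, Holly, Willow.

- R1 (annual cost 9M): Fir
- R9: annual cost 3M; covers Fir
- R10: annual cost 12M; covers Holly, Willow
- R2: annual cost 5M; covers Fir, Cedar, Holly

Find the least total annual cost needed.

17

Choose R10 and R2: together they cover Fir, Cedar, Holly, Willow — every station.
Total annual cost: 12 + 5 = 17.
No cover costs less than 17.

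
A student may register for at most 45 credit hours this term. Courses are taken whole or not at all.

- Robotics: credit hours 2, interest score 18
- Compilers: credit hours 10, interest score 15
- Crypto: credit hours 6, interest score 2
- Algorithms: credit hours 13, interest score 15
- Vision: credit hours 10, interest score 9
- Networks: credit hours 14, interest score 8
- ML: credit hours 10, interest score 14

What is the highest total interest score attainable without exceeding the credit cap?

71

Robotics + Compilers + Crypto + Algorithms + ML: credit hours 2 + 10 + 6 + 13 + 10 = 41 ≤ 45, interest score 18 + 15 + 2 + 15 + 14 = 64.
Robotics + Compilers + Algorithms + ML: credit hours 2 + 10 + 13 + 10 = 35 ≤ 45, interest score 18 + 15 + 15 + 14 = 62.
Robotics + Compilers + Algorithms + Vision + ML: credit hours 2 + 10 + 13 + 10 + 10 = 45 ≤ 45, interest score 18 + 15 + 15 + 9 + 14 = 71.
Best is Robotics, Compilers, Algorithms, Vision, and ML with total interest score 71.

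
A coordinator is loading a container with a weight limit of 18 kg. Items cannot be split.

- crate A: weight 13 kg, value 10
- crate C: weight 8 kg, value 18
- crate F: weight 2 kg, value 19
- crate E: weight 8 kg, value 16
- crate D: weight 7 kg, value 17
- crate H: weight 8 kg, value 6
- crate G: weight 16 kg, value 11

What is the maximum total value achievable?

54

Allowing fractional choices, the relaxed optimum would be about 56.0, but items are indivisible.
crate C + crate F + crate D: weight 8 + 2 + 7 = 17 ≤ 18, value 18 + 19 + 17 = 54.
crate C + crate F + crate E: weight 8 + 2 + 8 = 18 ≤ 18, value 18 + 19 + 16 = 53.
Best is crate C, crate F, and crate D with total value 54.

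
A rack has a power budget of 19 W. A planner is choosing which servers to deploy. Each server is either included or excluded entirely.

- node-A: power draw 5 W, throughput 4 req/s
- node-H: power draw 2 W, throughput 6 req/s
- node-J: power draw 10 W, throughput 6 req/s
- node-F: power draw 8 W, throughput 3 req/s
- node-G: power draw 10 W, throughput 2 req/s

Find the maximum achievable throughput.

This is an integer program with binary decision variables.
node-A + node-H + node-J: power draw 5 + 2 + 10 = 17 ≤ 19, throughput 4 + 6 + 6 = 16.
node-A + node-H + node-F: power draw 5 + 2 + 8 = 15 ≤ 19, throughput 4 + 6 + 3 = 13.
Best is node-A, node-H, and node-J with total throughput 16.

16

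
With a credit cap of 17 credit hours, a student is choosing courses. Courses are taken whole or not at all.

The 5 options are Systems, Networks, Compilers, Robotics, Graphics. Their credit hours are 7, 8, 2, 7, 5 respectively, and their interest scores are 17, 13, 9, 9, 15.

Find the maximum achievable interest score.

41

Networks + Compilers + Graphics: credit hours 8 + 2 + 5 = 15 ≤ 17, interest score 13 + 9 + 15 = 37.
Systems + Networks + Compilers: credit hours 7 + 8 + 2 = 17 ≤ 17, interest score 17 + 13 + 9 = 39.
Systems + Compilers + Graphics: credit hours 7 + 2 + 5 = 14 ≤ 17, interest score 17 + 9 + 15 = 41.
Best is Systems, Compilers, and Graphics with total interest score 41.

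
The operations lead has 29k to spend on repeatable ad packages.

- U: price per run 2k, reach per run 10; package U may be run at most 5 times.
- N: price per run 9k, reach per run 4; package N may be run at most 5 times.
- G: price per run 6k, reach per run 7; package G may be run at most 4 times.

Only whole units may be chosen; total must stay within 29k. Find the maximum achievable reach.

U has the best ratio (10/2); taking only U gives at most 5×10 = 50 (stopped by the supply cap of 5).
Mixing does better — 5×U and 3×G: price 28 ≤ 29, reach 5·10 + 3·7 = 71.

71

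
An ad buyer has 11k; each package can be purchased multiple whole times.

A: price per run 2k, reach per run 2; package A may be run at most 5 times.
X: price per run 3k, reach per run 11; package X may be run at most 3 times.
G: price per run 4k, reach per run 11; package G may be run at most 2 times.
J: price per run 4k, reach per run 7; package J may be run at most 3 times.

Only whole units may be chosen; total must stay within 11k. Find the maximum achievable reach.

35

X has the best ratio (11/3); taking only X gives at most 3×11 = 33 (stopped by the price limit).
Mixing does better — 1×A and 3×X: price 11 ≤ 11, reach 1·2 + 3·11 = 35.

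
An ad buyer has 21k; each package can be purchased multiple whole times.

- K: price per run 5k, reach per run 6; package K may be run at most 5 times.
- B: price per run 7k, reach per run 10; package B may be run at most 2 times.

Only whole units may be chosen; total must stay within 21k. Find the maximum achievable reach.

26

This is a bounded integer knapsack.
1×K and 2×B: price 19 ≤ 21, reach 1·6 + 2·10 = 26.
4×K: price 20 ≤ 21, reach 4·6 = 24.
Best is 26.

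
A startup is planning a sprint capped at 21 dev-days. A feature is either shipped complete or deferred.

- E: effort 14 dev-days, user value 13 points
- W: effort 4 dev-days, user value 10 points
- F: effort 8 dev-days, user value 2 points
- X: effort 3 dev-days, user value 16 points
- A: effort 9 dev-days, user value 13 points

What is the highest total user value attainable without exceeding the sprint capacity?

E + W + X: effort 14 + 4 + 3 = 21 ≤ 21, user value 13 + 10 + 16 = 39.
W + X + A: effort 4 + 3 + 9 = 16 ≤ 21, user value 10 + 16 + 13 = 39.
F + X + A: effort 8 + 3 + 9 = 20 ≤ 21, user value 2 + 16 + 13 = 31.
The maximum user value is 39; one optimal choice is W, X, and A.

39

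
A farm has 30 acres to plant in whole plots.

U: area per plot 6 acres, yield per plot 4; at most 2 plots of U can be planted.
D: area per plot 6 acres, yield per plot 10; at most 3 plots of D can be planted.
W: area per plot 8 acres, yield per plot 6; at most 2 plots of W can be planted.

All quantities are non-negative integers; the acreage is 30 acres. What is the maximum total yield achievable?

Take 2×U and 3×D: area 30 ≤ 30, yield 2·4 + 3·10 = 38.
D has the best ratio (10/6) and is taken to its limit of 3; remaining capacity is filled optimally with the others.

38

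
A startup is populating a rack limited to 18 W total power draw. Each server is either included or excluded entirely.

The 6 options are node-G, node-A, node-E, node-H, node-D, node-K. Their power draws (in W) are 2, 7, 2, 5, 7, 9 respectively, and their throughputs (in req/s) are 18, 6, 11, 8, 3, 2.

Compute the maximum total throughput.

43

node-G + node-E + node-H + node-D: power draw 2 + 2 + 5 + 7 = 16 ≤ 18, throughput 18 + 11 + 8 + 3 = 40.
node-G + node-A + node-E + node-H: power draw 2 + 7 + 2 + 5 = 16 ≤ 18, throughput 18 + 6 + 11 + 8 = 43.
Best is node-G, node-A, node-E, and node-H with total throughput 43.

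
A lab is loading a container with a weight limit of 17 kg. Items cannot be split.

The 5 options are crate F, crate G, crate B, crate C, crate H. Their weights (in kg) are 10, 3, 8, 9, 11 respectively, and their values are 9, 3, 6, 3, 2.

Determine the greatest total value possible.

12

This is a 0-1 knapsack instance.
Allowing fractional choices, the relaxed optimum would be about 15.0, but items are indivisible.
crate F + crate G: weight 10 + 3 = 13 ≤ 17, value 9 + 3 = 12.
crate F: weight 10 ≤ 17, value 9.
crate G + crate B: weight 3 + 8 = 11 ≤ 17, value 3 + 6 = 9.
Best is crate F and crate G with total value 12.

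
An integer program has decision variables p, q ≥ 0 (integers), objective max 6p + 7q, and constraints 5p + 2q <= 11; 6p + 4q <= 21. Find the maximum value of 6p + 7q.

35

The continuous relaxation peaks at (0, 5.25) with value 36.75; rounding to a feasible lattice point costs some objective.
(p,q)=(0,5): 5·0+2·5=10≤11, 6·0+4·5=20≤21, objective 35.
(p,q)=(0,4): 5·0+2·4=8≤11, 6·0+4·4=16≤21, objective 28.
No feasible integer point exceeds 35.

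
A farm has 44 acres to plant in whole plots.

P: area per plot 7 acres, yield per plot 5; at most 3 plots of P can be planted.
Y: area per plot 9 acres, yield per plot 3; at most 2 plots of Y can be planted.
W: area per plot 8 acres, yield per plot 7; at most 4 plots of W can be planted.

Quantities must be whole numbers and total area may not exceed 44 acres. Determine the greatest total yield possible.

W has the best ratio (7/8); taking only W gives at most 4×7 = 28 (stopped by the supply cap of 4).
Mixing does better — 1×P and 4×W: area 39 ≤ 44, yield 1·5 + 4·7 = 33.

33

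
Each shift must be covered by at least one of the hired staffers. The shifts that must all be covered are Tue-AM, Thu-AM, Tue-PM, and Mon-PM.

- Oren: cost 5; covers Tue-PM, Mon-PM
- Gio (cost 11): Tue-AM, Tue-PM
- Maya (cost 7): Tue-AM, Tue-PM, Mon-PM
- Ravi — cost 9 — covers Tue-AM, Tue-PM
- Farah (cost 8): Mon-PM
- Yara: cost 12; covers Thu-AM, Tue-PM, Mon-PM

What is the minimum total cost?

Choose Maya and Yara: together they cover Tue-AM, Thu-AM, Tue-PM, Mon-PM — every shift.
Total cost: 7 + 12 = 19.
No cover costs less than 19.

19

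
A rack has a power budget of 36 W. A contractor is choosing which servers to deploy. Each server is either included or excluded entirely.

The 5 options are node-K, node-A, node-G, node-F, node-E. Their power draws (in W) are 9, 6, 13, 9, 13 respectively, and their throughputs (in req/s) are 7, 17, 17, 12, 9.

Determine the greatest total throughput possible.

46

Treat it as a binary knapsack problem.
Allowing fractional choices, the relaxed optimum would be about 52.2, but servers are indivisible.
node-A + node-G + node-E: power draw 6 + 13 + 13 = 32 ≤ 36, throughput 17 + 17 + 9 = 43.
node-K + node-A + node-G: power draw 9 + 6 + 13 = 28 ≤ 36, throughput 7 + 17 + 17 = 41.
node-A + node-G + node-F: power draw 6 + 13 + 9 = 28 ≤ 36, throughput 17 + 17 + 12 = 46.
Best is node-A, node-G, and node-F with total throughput 46.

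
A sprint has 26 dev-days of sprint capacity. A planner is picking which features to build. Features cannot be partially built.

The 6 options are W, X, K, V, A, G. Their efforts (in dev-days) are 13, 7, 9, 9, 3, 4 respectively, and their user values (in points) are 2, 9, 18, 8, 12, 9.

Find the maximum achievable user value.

This is an integer program with binary decision variables.
Take X, K, A, and G: effort 7 + 9 + 3 + 4 = 23 ≤ 26, user value 9 + 18 + 12 + 9 = 48.
No other feasible combination does better.

48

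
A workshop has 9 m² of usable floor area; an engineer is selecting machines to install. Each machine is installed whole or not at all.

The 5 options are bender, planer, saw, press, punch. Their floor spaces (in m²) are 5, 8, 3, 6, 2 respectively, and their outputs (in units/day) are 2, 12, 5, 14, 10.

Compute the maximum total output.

Allowing fractional choices, the relaxed optimum would be about 25.7, but machines are indivisible.
saw + press: floor space 3 + 6 = 9 ≤ 9, output 5 + 14 = 19.
press + punch: floor space 6 + 2 = 8 ≤ 9, output 14 + 10 = 24.
Best is press and punch with total output 24.

24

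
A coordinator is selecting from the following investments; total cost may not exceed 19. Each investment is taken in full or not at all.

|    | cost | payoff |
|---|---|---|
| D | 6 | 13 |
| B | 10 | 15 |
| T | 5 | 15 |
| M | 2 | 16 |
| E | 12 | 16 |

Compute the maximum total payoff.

47

Treat it as a binary knapsack problem.
Allowing fractional choices, the relaxed optimum would be about 53.0, but investments are indivisible.
T + M + E: cost 5 + 2 + 12 = 19 ≤ 19, payoff 15 + 16 + 16 = 47.
B + T + M: cost 10 + 5 + 2 = 17 ≤ 19, payoff 15 + 15 + 16 = 46.
D + T + M: cost 6 + 5 + 2 = 13 ≤ 19, payoff 13 + 15 + 16 = 44.
Best is T, M, and E with total payoff 47.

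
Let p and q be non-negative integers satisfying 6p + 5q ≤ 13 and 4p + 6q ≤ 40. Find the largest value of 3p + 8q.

16

(p,q)=(0,2): 6·0+5·2=10≤13, 4·0+6·2=12≤40, objective 16.
(p,q)=(1,1): 6·1+5·1=11≤13, 4·1+6·1=10≤40, objective 11.
(p,q)=(0,1): 6·0+5·1=5≤13, 4·0+6·1=6≤40, objective 8.
No feasible integer point exceeds 16.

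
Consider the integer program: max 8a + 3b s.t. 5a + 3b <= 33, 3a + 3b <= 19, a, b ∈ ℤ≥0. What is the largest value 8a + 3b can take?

(a,b)=(6,0): 5·6+3·0=30≤33, 3·6+3·0=18≤19, objective 48.
(a,b)=(5,1): 5·5+3·1=28≤33, 3·5+3·1=18≤19, objective 43.
(a,b)=(5,0): 5·5+3·0=25≤33, 3·5+3·0=15≤19, objective 40.
No feasible integer point exceeds 48.

48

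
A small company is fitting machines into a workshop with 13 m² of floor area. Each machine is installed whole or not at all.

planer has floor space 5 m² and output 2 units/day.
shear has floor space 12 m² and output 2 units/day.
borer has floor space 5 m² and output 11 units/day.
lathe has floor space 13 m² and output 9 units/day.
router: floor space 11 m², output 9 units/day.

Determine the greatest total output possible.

13

Take planer and borer: floor space 5 + 5 = 10 ≤ 13, output 2 + 11 = 13.
No other feasible combination does better.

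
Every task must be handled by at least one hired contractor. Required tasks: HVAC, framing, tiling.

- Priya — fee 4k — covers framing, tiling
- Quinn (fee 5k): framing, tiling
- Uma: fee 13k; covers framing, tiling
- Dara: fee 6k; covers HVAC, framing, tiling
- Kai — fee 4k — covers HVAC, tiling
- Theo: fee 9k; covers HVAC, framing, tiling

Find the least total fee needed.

The greedy cost-per-new-task heuristic would pick Priya and Kai for 8, but a cheaper cover exists.
Dara alone covers HVAC, framing, tiling — every task.
Total fee: 6.
No cover costs less than 6.

6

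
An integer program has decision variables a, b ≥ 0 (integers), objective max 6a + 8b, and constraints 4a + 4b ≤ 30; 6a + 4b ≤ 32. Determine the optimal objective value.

(a,b)=(0,7): 4·0+4·7=28≤30, 6·0+4·7=28≤32, objective 56.
(a,b)=(1,6): 4·1+4·6=28≤30, 6·1+4·6=30≤32, objective 54.
The best lattice point is (0,7), giving 56.

56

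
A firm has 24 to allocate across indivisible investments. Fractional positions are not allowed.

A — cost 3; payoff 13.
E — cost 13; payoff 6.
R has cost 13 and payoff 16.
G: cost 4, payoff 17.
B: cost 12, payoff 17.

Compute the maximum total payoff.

A + G + B: cost 3 + 4 + 12 = 19 ≤ 24, payoff 13 + 17 + 17 = 47.
A + E + G: cost 3 + 13 + 4 = 20 ≤ 24, payoff 13 + 6 + 17 = 36.
A + R + G: cost 3 + 13 + 4 = 20 ≤ 24, payoff 13 + 16 + 17 = 46.
Best is A, G, and B with total payoff 47.

47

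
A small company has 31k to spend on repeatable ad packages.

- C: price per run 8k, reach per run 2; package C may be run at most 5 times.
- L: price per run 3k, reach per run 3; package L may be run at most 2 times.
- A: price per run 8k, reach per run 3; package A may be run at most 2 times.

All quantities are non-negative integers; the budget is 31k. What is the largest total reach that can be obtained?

This is a bounded integer knapsack.
Take 1×C, 2×L, and 2×A: price 30 ≤ 31, reach 1·2 + 2·3 + 2·3 = 14.
L has the best ratio (3/3) and is taken to its limit of 2; remaining capacity is filled optimally with the others.

14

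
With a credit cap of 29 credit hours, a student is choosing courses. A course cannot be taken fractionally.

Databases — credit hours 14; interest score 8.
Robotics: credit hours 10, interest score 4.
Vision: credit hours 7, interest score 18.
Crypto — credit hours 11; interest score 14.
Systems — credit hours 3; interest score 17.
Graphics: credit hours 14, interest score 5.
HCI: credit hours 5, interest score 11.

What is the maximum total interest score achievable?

Allowing fractional choices, the relaxed optimum would be about 61.7, but courses are indivisible.
Vision + Crypto + Systems + HCI: credit hours 7 + 11 + 3 + 5 = 26 ≤ 29, interest score 18 + 14 + 17 + 11 = 60.
Databases + Vision + Systems + HCI: credit hours 14 + 7 + 3 + 5 = 29 ≤ 29, interest score 8 + 18 + 17 + 11 = 54.
Vision + Systems + Graphics + HCI: credit hours 7 + 3 + 14 + 5 = 29 ≤ 29, interest score 18 + 17 + 5 + 11 = 51.
Best is Vision, Crypto, Systems, and HCI with total interest score 60.

60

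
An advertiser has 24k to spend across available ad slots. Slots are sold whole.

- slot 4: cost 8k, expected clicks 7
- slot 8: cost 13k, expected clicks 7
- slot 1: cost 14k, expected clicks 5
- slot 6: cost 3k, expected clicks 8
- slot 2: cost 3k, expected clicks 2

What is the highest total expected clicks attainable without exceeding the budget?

Allowing fractional choices, the relaxed optimum would be about 22.4, but ad slots are indivisible.
slot 4 + slot 6 + slot 2: cost 8 + 3 + 3 = 14 ≤ 24, expected clicks 7 + 8 + 2 = 17.
slot 4 + slot 8 + slot 6: cost 8 + 13 + 3 = 24 ≤ 24, expected clicks 7 + 7 + 8 = 22.
slot 8 + slot 6 + slot 2: cost 13 + 3 + 3 = 19 ≤ 24, expected clicks 7 + 8 + 2 = 17.
Best is slot 4, slot 8, and slot 6 with total expected clicks 22.

22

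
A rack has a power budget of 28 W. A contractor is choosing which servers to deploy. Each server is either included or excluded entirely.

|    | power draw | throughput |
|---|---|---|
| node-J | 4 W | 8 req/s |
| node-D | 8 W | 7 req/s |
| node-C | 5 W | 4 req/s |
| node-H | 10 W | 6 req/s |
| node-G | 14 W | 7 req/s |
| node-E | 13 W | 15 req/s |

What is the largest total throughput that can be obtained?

30

Allowing fractional choices, the relaxed optimum would be about 32.4, but servers are indivisible.
node-J + node-H + node-E: power draw 4 + 10 + 13 = 27 ≤ 28, throughput 8 + 6 + 15 = 29.
node-J + node-D + node-E: power draw 4 + 8 + 13 = 25 ≤ 28, throughput 8 + 7 + 15 = 30.
Best is node-J, node-D, and node-E with total throughput 30.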